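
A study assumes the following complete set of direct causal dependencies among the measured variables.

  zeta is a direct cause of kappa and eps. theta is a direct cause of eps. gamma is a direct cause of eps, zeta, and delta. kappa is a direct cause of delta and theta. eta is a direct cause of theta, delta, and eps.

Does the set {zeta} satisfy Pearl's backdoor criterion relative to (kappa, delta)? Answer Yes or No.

Backdoor paths from kappa to delta (paths whose first edge points into kappa):
  P1: kappa <- zeta <- gamma -> eps <- eta -> delta
  P2: kappa <- zeta <- gamma -> eps <- theta <- eta -> delta
  P3: kappa <- zeta <- gamma -> delta
  P4: kappa <- zeta -> eps <- gamma -> delta
  P5: kappa <- zeta -> eps <- eta -> delta
  P6: kappa <- zeta -> eps <- theta <- eta -> delta
Condition 1 (no descendant of kappa in the set): holds — descendants of kappa are {delta, eps, theta}; none are in {zeta}.
Condition 2 (every backdoor path blocked by {zeta}):
  P1: blocked at chain node zeta ∈ conditioning set.
  P2: blocked at chain node zeta ∈ conditioning set.
  P3: blocked at chain node zeta ∈ conditioning set.
  P4: blocked at fork node zeta ∈ conditioning set.
  P5: blocked at fork node zeta ∈ conditioning set.
  P6: blocked at fork node zeta ∈ conditioning set.
{zeta} satisfies the backdoor criterion.

Yes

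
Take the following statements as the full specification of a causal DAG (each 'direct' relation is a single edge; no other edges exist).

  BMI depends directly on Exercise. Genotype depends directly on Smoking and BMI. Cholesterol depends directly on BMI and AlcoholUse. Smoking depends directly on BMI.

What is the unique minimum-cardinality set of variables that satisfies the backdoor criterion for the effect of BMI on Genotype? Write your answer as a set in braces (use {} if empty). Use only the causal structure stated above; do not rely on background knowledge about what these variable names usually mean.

Variables eligible for adjustment (non-descendants of BMI, excluding BMI and Genotype): {AlcoholUse, Exercise}.
Backdoor paths from BMI to Genotype:
  (none)
With no backdoor paths the empty set already satisfies the criterion, and it is trivially minimal.

{}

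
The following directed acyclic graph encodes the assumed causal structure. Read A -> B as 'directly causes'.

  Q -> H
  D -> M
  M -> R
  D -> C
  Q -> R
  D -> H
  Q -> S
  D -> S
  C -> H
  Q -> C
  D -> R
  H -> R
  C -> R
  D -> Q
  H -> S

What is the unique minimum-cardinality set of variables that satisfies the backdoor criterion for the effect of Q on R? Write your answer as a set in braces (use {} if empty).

Variables eligible for adjustment (non-descendants of Q, excluding Q and R): {D, M}.
Backdoor paths from Q to R:
  P1: Q <- D -> C -> H -> R
  P2: Q <- D -> C -> R
  P3: Q <- D -> H <- C -> R
  P4: Q <- D -> H -> R
  P5: Q <- D -> M -> R
  P6: Q <- D -> S <- H <- C -> R
  P7: Q <- D -> S <- H -> R
  P8: Q <- D -> R
The empty set is not sufficient: P1 (Q <- D -> C -> H -> R) has no collider blocking it and no conditioned non-collider, so it is open.
Try {D}:
  P1: blocked at fork node D ∈ conditioning set.
  P2: blocked at fork node D ∈ conditioning set.
  P3: blocked at fork node D ∈ conditioning set.
  P4: blocked at fork node D ∈ conditioning set.
  P5: blocked at fork node D ∈ conditioning set.
  P6: blocked at fork node D ∈ conditioning set.
  P7: blocked at fork node D ∈ conditioning set.
  P8: blocked at fork node D ∈ conditioning set.
{D} contains no descendant of Q and blocks every backdoor path.
No other singleton works — e.g. {M} leaves P1 open — so {D} is the unique smallest valid adjustment set.

{D}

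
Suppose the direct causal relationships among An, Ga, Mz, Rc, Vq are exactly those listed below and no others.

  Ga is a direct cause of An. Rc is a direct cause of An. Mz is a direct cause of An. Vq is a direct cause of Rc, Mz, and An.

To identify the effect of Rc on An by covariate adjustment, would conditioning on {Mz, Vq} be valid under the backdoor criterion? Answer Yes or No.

Yes

Backdoor paths from Rc to An (paths whose first edge points into Rc):
  P1: Rc <- Vq -> Mz -> An
  P2: Rc <- Vq -> An
Condition 1 (no descendant of Rc in the set): holds — descendants of Rc are {An}; none are in {Mz, Vq}.
Condition 2 (every backdoor path blocked by {Mz, Vq}):
  P1: blocked at fork node Vq ∈ conditioning set.
  P2: blocked at fork node Vq ∈ conditioning set.
{Mz, Vq} satisfies the backdoor criterion.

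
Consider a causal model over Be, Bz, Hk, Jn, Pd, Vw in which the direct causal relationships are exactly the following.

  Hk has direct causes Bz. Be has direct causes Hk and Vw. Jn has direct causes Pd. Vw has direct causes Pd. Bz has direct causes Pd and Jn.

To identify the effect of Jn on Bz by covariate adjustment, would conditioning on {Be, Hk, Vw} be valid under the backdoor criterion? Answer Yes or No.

Backdoor paths from Jn to Bz (paths whose first edge points into Jn):
  P1: Jn <- Pd -> Vw -> Be <- Hk <- Bz
  P2: Jn <- Pd -> Bz
Condition 1 (no descendant of Jn in the set): FAILS — Be and Hk are descendants of Jn.
Condition 2 (every backdoor path blocked by {Be, Hk, Vw}):
  P1: blocked at chain node Vw ∈ conditioning set.
  P2: open — no interior node is in the conditioning set.
{Be, Hk, Vw} does not satisfy the backdoor criterion.

No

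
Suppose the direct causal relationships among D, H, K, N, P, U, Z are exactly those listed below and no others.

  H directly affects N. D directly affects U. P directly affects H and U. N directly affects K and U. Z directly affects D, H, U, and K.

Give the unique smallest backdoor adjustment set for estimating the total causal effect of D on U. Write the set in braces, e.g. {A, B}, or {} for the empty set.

{Z}

Variables eligible for adjustment (non-descendants of D, excluding D and U): {H, K, N, P, Z}.
Backdoor paths from D to U:
  P1: D <- Z -> H <- P -> U
  P2: D <- Z -> H -> N -> U
  P3: D <- Z -> U
  P4: D <- Z -> K <- N <- H <- P -> U
  P5: D <- Z -> K <- N -> U
The empty set is not sufficient: P2 (D <- Z -> H -> N -> U) has no collider blocking it and no conditioned non-collider, so it is open.
Try {Z}:
  P1: blocked at fork node Z ∈ conditioning set.
  P2: blocked at fork node Z ∈ conditioning set.
  P3: blocked at fork node Z ∈ conditioning set.
  P4: blocked at fork node Z ∈ conditioning set.
  P5: blocked at fork node Z ∈ conditioning set.
{Z} contains no descendant of D and blocks every backdoor path.
No other singleton works — e.g. {P} leaves P2 open — so {Z} is the unique smallest valid adjustment set.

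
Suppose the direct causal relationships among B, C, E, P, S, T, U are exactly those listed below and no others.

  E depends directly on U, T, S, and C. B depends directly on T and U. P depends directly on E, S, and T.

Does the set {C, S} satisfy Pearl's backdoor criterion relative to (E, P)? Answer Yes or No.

No

Backdoor paths from E to P (paths whose first edge points into E):
  P1: E <- U -> B <- T -> P
  P2: E <- S -> P
  P3: E <- T -> P
Condition 1 (no descendant of E in the set): holds — descendants of E are {P}; none are in {C, S}.
Condition 2 (every backdoor path blocked by {C, S}):
  P1: blocked at collider B (neither it nor any descendant is in the conditioning set).
  P2: blocked at fork node S ∈ conditioning set.
  P3: open — no interior node is in the conditioning set.
{C, S} does not satisfy the backdoor criterion.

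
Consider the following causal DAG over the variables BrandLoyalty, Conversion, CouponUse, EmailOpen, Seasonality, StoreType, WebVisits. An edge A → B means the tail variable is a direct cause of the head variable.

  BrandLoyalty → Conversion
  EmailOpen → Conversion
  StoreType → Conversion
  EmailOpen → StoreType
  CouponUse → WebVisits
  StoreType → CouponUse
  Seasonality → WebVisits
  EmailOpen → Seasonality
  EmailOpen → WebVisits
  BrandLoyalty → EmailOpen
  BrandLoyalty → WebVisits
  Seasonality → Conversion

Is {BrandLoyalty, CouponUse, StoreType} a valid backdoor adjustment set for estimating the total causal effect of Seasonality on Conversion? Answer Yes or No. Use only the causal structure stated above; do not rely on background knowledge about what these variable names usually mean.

No

Backdoor paths from Seasonality to Conversion (paths whose first edge points into Seasonality):
  P1: Seasonality <- EmailOpen <- BrandLoyalty -> Conversion
  P2: Seasonality <- EmailOpen <- BrandLoyalty -> WebVisits <- CouponUse <- StoreType -> Conversion
  P3: Seasonality <- EmailOpen -> StoreType -> Conversion
  P4: Seasonality <- EmailOpen -> StoreType -> CouponUse -> WebVisits <- BrandLoyalty -> Conversion
  P5: Seasonality <- EmailOpen -> Conversion
  P6: Seasonality <- EmailOpen -> WebVisits <- BrandLoyalty -> Conversion
  P7: Seasonality <- EmailOpen -> WebVisits <- CouponUse <- StoreType -> Conversion
Condition 1 (no descendant of Seasonality in the set): holds — descendants of Seasonality are {Conversion, WebVisits}; none are in {BrandLoyalty, CouponUse, StoreType}.
Condition 2 (every backdoor path blocked by {BrandLoyalty, CouponUse, StoreType}):
  P1: blocked at fork node BrandLoyalty ∈ conditioning set.
  P2: blocked at fork node BrandLoyalty ∈ conditioning set.
  P3: blocked at chain node StoreType ∈ conditioning set.
  P4: blocked at chain node StoreType ∈ conditioning set.
  P5: open — no interior node is in the conditioning set.
  P6: blocked at collider WebVisits (neither it nor any descendant is in the conditioning set).
  P7: blocked at collider WebVisits (neither it nor any descendant is in the conditioning set).
{BrandLoyalty, CouponUse, StoreType} does not satisfy the backdoor criterion.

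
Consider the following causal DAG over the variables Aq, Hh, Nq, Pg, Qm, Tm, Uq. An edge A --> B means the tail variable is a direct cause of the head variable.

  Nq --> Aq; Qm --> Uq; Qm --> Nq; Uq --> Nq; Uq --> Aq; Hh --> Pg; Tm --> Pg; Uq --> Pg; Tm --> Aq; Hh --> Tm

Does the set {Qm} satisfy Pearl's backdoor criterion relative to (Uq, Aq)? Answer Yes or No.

Yes

Backdoor paths from Uq to Aq (paths whose first edge points into Uq):
  P1: Uq <- Qm -> Nq -> Aq
Condition 1 (no descendant of Uq in the set): holds — descendants of Uq are {Aq, Nq, Pg}; none are in {Qm}.
Condition 2 (every backdoor path blocked by {Qm}):
  P1: blocked at fork node Qm ∈ conditioning set.
{Qm} satisfies the backdoor criterion.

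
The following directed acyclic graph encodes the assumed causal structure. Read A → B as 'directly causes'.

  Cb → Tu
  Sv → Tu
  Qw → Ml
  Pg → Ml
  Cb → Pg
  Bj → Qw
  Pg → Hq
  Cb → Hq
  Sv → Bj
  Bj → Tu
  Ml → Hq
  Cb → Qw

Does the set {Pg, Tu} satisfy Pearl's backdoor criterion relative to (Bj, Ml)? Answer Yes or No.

No

Backdoor paths from Bj to Ml (paths whose first edge points into Bj):
  P1: Bj <- Sv -> Tu <- Cb -> Pg -> Ml
  P2: Bj <- Sv -> Tu <- Cb -> Pg -> Hq <- Ml
  P3: Bj <- Sv -> Tu <- Cb -> Qw -> Ml
  P4: Bj <- Sv -> Tu <- Cb -> Hq <- Pg -> Ml
  P5: Bj <- Sv -> Tu <- Cb -> Hq <- Ml
Condition 1 (no descendant of Bj in the set): FAILS — Tu is a descendant of Bj.
Condition 2 (every backdoor path blocked by {Pg, Tu}):
  P1: blocked at chain node Pg ∈ conditioning set.
  P2: blocked at chain node Pg ∈ conditioning set.
  P3: open — collider(s) Tu are conditioned on (or have a conditioned descendant) and no non-collider on the path is in the set.
  P4: blocked at collider Hq (neither it nor any descendant is in the conditioning set).
  P5: blocked at collider Hq (neither it nor any descendant is in the conditioning set).
{Pg, Tu} does not satisfy the backdoor criterion.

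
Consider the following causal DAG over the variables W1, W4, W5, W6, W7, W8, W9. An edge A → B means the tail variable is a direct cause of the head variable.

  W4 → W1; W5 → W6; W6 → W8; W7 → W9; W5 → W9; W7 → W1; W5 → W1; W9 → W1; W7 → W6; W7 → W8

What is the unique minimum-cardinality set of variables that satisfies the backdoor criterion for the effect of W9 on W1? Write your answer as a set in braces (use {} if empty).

{W5, W7}

Variables eligible for adjustment (non-descendants of W9, excluding W9 and W1): {W4, W5, W6, W7, W8}.
Backdoor paths from W9 to W1:
  P1: W9 <- W5 -> W6 <- W7 -> W1
  P2: W9 <- W5 -> W6 -> W8 <- W7 -> W1
  P3: W9 <- W5 -> W1
  P4: W9 <- W7 -> W6 <- W5 -> W1
  P5: W9 <- W7 -> W8 <- W6 <- W5 -> W1
  P6: W9 <- W7 -> W1
The empty set is not sufficient: P3 (W9 <- W5 -> W1) has no collider blocking it and no conditioned non-collider, so it is open.
Try {W5, W7}:
  P1: blocked at fork node W5 ∈ conditioning set.
  P2: blocked at fork node W5 ∈ conditioning set.
  P3: blocked at fork node W5 ∈ conditioning set.
  P4: blocked at fork node W7 ∈ conditioning set.
  P5: blocked at fork node W7 ∈ conditioning set.
  P6: blocked at fork node W7 ∈ conditioning set.
{W5, W7} contains no descendant of W9 and blocks every backdoor path.
Every element of {W5, W7} is needed (dropping W5 leaves P3 open; dropping W7 leaves P6 open), so no proper subset is valid.
Among all size-2 subsets of the eligible variables, only {W5, W7} blocks every backdoor path, so it is the unique smallest valid adjustment set.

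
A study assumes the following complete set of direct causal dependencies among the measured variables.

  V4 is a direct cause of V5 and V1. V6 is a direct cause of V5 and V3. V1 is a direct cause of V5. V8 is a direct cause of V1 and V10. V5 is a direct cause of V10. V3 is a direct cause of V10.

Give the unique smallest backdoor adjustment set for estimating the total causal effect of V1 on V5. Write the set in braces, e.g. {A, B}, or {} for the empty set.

{V4}

Variables eligible for adjustment (non-descendants of V1, excluding V1 and V5): {V3, V4, V6, V8}.
Backdoor paths from V1 to V5:
  P1: V1 <- V8 -> V10 <- V3 <- V6 -> V5
  P2: V1 <- V8 -> V10 <- V5
  P3: V1 <- V4 -> V5
The empty set is not sufficient: P3 (V1 <- V4 -> V5) has no collider blocking it and no conditioned non-collider, so it is open.
Try {V4}:
  P1: blocked at collider V10 (neither it nor any descendant is in the conditioning set).
  P2: blocked at collider V10 (neither it nor any descendant is in the conditioning set).
  P3: blocked at fork node V4 ∈ conditioning set.
{V4} contains no descendant of V1 and blocks every backdoor path.
No other singleton works — e.g. {V8} leaves P3 open — so {V4} is the unique smallest valid adjustment set.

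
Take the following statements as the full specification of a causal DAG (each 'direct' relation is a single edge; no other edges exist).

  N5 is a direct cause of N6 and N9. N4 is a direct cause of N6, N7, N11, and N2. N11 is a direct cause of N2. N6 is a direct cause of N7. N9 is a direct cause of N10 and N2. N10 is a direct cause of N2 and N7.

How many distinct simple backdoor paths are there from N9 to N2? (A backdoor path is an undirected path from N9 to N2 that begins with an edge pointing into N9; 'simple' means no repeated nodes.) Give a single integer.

A backdoor path from N9 to N2 is any simple undirected path whose first edge points into N9 (i.e. leaves N9 via a parent).
Parents of N9: {N5}.
Enumerating:
  P1: N9 <- N5 -> N6 <- N4 -> N11 -> N2
  P2: N9 <- N5 -> N6 <- N4 -> N7 <- N10 -> N2
  P3: N9 <- N5 -> N6 <- N4 -> N2
  P4: N9 <- N5 -> N6 -> N7 <- N4 -> N11 -> N2
  P5: N9 <- N5 -> N6 -> N7 <- N4 -> N2
  P6: N9 <- N5 -> N6 -> N7 <- N10 -> N2
That exhausts the simple backdoor paths. Count: 6.

6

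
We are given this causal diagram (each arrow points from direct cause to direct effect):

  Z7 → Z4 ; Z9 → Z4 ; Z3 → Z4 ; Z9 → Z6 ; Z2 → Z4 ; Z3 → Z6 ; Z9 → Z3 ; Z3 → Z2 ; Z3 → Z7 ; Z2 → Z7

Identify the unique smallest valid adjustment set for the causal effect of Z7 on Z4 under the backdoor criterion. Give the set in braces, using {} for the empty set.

Variables eligible for adjustment (non-descendants of Z7, excluding Z7 and Z4): {Z2, Z3, Z6, Z9}.
Backdoor paths from Z7 to Z4:
  P1: Z7 <- Z3 <- Z9 -> Z4
  P2: Z7 <- Z3 -> Z2 -> Z4
  P3: Z7 <- Z3 -> Z6 <- Z9 -> Z4
  P4: Z7 <- Z3 -> Z4
  P5: Z7 <- Z2 <- Z3 <- Z9 -> Z4
  P6: Z7 <- Z2 <- Z3 -> Z6 <- Z9 -> Z4
  P7: Z7 <- Z2 <- Z3 -> Z4
  P8: Z7 <- Z2 -> Z4
The empty set is not sufficient: P1 (Z7 <- Z3 <- Z9 -> Z4) has no collider blocking it and no conditioned non-collider, so it is open.
Try {Z2, Z3}:
  P1: blocked at chain node Z3 ∈ conditioning set.
  P2: blocked at fork node Z3 ∈ conditioning set.
  P3: blocked at fork node Z3 ∈ conditioning set.
  P4: blocked at fork node Z3 ∈ conditioning set.
  P5: blocked at chain node Z2 ∈ conditioning set.
  P6: blocked at chain node Z2 ∈ conditioning set.
  P7: blocked at chain node Z2 ∈ conditioning set.
  P8: blocked at fork node Z2 ∈ conditioning set.
{Z2, Z3} contains no descendant of Z7 and blocks every backdoor path.
Every element of {Z2, Z3} is needed (dropping Z2 leaves P8 open; dropping Z3 leaves P1 open), so no proper subset is valid.
Among all size-2 subsets of the eligible variables, only {Z2, Z3} blocks every backdoor path, so it is the unique smallest valid adjustment set.

{Z2, Z3}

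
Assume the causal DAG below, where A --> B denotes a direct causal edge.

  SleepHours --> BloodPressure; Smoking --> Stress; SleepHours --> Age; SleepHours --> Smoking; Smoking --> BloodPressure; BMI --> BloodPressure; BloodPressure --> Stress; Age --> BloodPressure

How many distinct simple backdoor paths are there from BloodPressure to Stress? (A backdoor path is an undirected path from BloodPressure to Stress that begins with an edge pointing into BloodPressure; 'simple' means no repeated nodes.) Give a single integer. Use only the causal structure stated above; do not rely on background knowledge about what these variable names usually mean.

A backdoor path from BloodPressure to Stress is any simple undirected path whose first edge points into BloodPressure (i.e. leaves BloodPressure via a parent).
Parents of BloodPressure: {Age, BMI, SleepHours, Smoking}.
Enumerating:
  P1: BloodPressure <- SleepHours -> Smoking -> Stress
  P2: BloodPressure <- Smoking -> Stress
  P3: BloodPressure <- Age <- SleepHours -> Smoking -> Stress
That exhausts the simple backdoor paths. Count: 3.

3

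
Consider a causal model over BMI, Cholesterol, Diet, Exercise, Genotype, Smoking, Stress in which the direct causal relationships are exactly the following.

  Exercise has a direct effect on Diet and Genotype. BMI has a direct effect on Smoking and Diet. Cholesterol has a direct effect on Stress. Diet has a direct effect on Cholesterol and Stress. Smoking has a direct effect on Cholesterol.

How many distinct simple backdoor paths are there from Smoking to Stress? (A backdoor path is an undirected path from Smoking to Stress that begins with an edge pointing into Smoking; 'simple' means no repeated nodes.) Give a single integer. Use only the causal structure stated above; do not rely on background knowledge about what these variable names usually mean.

A backdoor path from Smoking to Stress is any simple undirected path whose first edge points into Smoking (i.e. leaves Smoking via a parent).
Parents of Smoking: {BMI}.
Enumerating:
  P1: Smoking <- BMI -> Diet -> Cholesterol -> Stress
  P2: Smoking <- BMI -> Diet -> Stress
That exhausts the simple backdoor paths. Count: 2.

2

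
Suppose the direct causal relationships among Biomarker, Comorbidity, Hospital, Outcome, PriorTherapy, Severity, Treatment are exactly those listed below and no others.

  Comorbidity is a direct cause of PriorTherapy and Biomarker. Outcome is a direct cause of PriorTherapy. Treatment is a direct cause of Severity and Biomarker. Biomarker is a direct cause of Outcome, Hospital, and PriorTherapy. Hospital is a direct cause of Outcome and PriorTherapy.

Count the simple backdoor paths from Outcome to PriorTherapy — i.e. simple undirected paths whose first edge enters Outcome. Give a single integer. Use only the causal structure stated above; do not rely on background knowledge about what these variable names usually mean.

6

A backdoor path from Outcome to PriorTherapy is any simple undirected path whose first edge points into Outcome (i.e. leaves Outcome via a parent).
Parents of Outcome: {Biomarker, Hospital}.
Enumerating:
  P1: Outcome <- Biomarker <- Comorbidity -> PriorTherapy
  P2: Outcome <- Biomarker -> Hospital -> PriorTherapy
  P3: Outcome <- Biomarker -> PriorTherapy
  P4: Outcome <- Hospital <- Biomarker <- Comorbidity -> PriorTherapy
  P5: Outcome <- Hospital <- Biomarker -> PriorTherapy
  P6: Outcome <- Hospital -> PriorTherapy
That exhausts the simple backdoor paths. Count: 6.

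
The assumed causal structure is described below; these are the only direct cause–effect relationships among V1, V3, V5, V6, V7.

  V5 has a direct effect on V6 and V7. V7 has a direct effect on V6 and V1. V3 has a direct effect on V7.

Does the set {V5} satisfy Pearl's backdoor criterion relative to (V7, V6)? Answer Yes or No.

Backdoor paths from V7 to V6 (paths whose first edge points into V7):
  P1: V7 <- V5 -> V6
Condition 1 (no descendant of V7 in the set): holds — descendants of V7 are {V1, V6}; none are in {V5}.
Condition 2 (every backdoor path blocked by {V5}):
  P1: blocked at fork node V5 ∈ conditioning set.
{V5} satisfies the backdoor criterion.

Yes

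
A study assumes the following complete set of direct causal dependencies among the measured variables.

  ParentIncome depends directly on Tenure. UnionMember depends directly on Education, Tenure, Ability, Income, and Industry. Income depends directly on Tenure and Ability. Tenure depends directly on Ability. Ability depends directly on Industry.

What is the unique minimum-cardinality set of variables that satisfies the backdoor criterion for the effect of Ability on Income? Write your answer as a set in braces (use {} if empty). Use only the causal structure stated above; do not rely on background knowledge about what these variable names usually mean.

{}

Variables eligible for adjustment (non-descendants of Ability, excluding Ability and Income): {Education, Industry}.
Backdoor paths from Ability to Income:
  P1: Ability <- Industry -> UnionMember <- Tenure -> Income
  P2: Ability <- Industry -> UnionMember <- Income
Each backdoor path contains an unconditioned collider, so every path is already blocked with the empty conditioning set:
  P1: blocked at collider UnionMember (neither it nor any descendant is in the conditioning set).
  P2: blocked at collider UnionMember (neither it nor any descendant is in the conditioning set).
The empty set is therefore the unique smallest valid set.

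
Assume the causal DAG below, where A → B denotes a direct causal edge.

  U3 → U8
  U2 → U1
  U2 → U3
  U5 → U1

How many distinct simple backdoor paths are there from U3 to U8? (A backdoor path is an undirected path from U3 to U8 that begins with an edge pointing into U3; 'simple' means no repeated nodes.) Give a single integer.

A backdoor path from U3 to U8 is any simple undirected path whose first edge points into U3 (i.e. leaves U3 via a parent).
Parents of U3: {U2}.
No simple path from any parent of U3 reaches U8 without revisiting U3, so there are no backdoor paths.

0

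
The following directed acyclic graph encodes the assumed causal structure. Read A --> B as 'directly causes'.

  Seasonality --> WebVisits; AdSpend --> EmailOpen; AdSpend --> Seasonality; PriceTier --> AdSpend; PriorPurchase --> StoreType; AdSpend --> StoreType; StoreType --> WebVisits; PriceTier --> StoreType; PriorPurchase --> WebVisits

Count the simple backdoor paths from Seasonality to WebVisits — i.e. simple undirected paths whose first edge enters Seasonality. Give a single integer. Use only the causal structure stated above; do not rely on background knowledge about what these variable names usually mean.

4

A backdoor path from Seasonality to WebVisits is any simple undirected path whose first edge points into Seasonality (i.e. leaves Seasonality via a parent).
Parents of Seasonality: {AdSpend}.
Enumerating:
  P1: Seasonality <- AdSpend <- PriceTier -> StoreType <- PriorPurchase -> WebVisits
  P2: Seasonality <- AdSpend <- PriceTier -> StoreType -> WebVisits
  P3: Seasonality <- AdSpend -> StoreType <- PriorPurchase -> WebVisits
  P4: Seasonality <- AdSpend -> StoreType -> WebVisits
That exhausts the simple backdoor paths. Count: 4.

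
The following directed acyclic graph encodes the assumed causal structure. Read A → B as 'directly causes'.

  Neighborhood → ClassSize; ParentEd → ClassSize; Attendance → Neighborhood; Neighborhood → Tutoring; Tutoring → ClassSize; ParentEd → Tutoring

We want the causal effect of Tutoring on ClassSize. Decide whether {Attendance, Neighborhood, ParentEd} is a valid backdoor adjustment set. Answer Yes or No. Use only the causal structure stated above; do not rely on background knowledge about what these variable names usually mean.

Backdoor paths from Tutoring to ClassSize (paths whose first edge points into Tutoring):
  P1: Tutoring <- ParentEd -> ClassSize
  P2: Tutoring <- Neighborhood -> ClassSize
Condition 1 (no descendant of Tutoring in the set): holds — descendants of Tutoring are {ClassSize}; none are in {Attendance, Neighborhood, ParentEd}.
Condition 2 (every backdoor path blocked by {Attendance, Neighborhood, ParentEd}):
  P1: blocked at fork node ParentEd ∈ conditioning set.
  P2: blocked at fork node Neighborhood ∈ conditioning set.
{Attendance, Neighborhood, ParentEd} satisfies the backdoor criterion.

Yes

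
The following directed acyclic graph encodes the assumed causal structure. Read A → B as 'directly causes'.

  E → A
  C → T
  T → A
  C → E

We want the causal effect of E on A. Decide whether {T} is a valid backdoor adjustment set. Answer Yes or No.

Backdoor paths from E to A (paths whose first edge points into E):
  P1: E <- C -> T -> A
Condition 1 (no descendant of E in the set): holds — descendants of E are {A}; none are in {T}.
Condition 2 (every backdoor path blocked by {T}):
  P1: blocked at chain node T ∈ conditioning set.
{T} satisfies the backdoor criterion.

Yes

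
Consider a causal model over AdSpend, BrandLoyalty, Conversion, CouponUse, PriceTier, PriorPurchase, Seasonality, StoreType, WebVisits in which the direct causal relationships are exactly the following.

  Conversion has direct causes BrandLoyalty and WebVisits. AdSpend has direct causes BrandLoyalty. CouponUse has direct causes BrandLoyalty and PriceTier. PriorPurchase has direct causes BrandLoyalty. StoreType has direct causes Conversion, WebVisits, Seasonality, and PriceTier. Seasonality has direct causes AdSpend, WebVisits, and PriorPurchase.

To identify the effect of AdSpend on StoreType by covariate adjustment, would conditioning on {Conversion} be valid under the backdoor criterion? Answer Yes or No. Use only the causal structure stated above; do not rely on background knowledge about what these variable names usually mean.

Backdoor paths from AdSpend to StoreType (paths whose first edge points into AdSpend):
  P1: AdSpend <- BrandLoyalty -> PriorPurchase -> Seasonality <- WebVisits -> Conversion -> StoreType
  P2: AdSpend <- BrandLoyalty -> PriorPurchase -> Seasonality <- WebVisits -> StoreType
  P3: AdSpend <- BrandLoyalty -> PriorPurchase -> Seasonality -> StoreType
  P4: AdSpend <- BrandLoyalty -> CouponUse <- PriceTier -> StoreType
  P5: AdSpend <- BrandLoyalty -> Conversion <- WebVisits -> Seasonality -> StoreType
  P6: AdSpend <- BrandLoyalty -> Conversion <- WebVisits -> StoreType
  P7: AdSpend <- BrandLoyalty -> Conversion -> StoreType
Condition 1 (no descendant of AdSpend in the set): holds — descendants of AdSpend are {Seasonality, StoreType}; none are in {Conversion}.
Condition 2 (every backdoor path blocked by {Conversion}):
  P1: blocked at collider Seasonality (neither it nor any descendant is in the conditioning set).
  P2: blocked at collider Seasonality (neither it nor any descendant is in the conditioning set).
  P3: open — no interior node is in the conditioning set.
  P4: blocked at collider CouponUse (neither it nor any descendant is in the conditioning set).
  P5: open — collider(s) Conversion are conditioned on (or have a conditioned descendant) and no non-collider on the path is in the set.
  P6: open — collider(s) Conversion are conditioned on (or have a conditioned descendant) and no non-collider on the path is in the set.
  P7: blocked at chain node Conversion ∈ conditioning set.
{Conversion} does not satisfy the backdoor criterion.

No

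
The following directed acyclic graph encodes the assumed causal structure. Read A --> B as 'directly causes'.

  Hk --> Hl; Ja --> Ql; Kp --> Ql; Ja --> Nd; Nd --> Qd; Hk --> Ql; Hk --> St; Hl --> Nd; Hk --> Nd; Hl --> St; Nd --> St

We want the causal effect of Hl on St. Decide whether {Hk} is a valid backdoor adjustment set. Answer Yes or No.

Yes

Backdoor paths from Hl to St (paths whose first edge points into Hl):
  P1: Hl <- Hk -> Ql <- Ja -> Nd -> St
  P2: Hl <- Hk -> Nd -> St
  P3: Hl <- Hk -> St
Condition 1 (no descendant of Hl in the set): holds — descendants of Hl are {Nd, Qd, St}; none are in {Hk}.
Condition 2 (every backdoor path blocked by {Hk}):
  P1: blocked at fork node Hk ∈ conditioning set.
  P2: blocked at fork node Hk ∈ conditioning set.
  P3: blocked at fork node Hk ∈ conditioning set.
{Hk} satisfies the backdoor criterion.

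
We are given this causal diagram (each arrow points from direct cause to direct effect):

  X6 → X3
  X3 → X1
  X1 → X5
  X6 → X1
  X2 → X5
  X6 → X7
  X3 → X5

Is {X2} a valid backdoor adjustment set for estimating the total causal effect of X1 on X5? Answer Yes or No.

No

Backdoor paths from X1 to X5 (paths whose first edge points into X1):
  P1: X1 <- X6 -> X3 -> X5
  P2: X1 <- X3 -> X5
Condition 1 (no descendant of X1 in the set): holds — descendants of X1 are {X5}; none are in {X2}.
Condition 2 (every backdoor path blocked by {X2}):
  P1: open — no interior node is in the conditioning set.
  P2: open — no interior node is in the conditioning set.
{X2} does not satisfy the backdoor criterion.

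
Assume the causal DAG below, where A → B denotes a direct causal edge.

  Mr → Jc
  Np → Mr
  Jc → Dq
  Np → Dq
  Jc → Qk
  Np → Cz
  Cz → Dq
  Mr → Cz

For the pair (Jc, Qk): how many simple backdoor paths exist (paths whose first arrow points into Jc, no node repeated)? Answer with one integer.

0

A backdoor path from Jc to Qk is any simple undirected path whose first edge points into Jc (i.e. leaves Jc via a parent).
Parents of Jc: {Mr}.
No simple path from any parent of Jc reaches Qk without revisiting Jc, so there are no backdoor paths.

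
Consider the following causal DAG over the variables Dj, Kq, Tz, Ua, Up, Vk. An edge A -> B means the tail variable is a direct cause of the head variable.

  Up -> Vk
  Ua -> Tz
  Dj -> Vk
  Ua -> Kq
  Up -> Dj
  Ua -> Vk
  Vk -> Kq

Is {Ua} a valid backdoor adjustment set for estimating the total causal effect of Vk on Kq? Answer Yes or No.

Backdoor paths from Vk to Kq (paths whose first edge points into Vk):
  P1: Vk <- Ua -> Kq
Condition 1 (no descendant of Vk in the set): holds — descendants of Vk are {Kq}; none are in {Ua}.
Condition 2 (every backdoor path blocked by {Ua}):
  P1: blocked at fork node Ua ∈ conditioning set.
{Ua} satisfies the backdoor criterion.

Yes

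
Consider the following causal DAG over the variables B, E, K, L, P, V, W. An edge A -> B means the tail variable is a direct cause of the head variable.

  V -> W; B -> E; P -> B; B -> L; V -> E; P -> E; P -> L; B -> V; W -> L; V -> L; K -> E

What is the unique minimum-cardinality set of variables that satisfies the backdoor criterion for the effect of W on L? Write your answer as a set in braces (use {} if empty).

{V}

Variables eligible for adjustment (non-descendants of W, excluding W and L): {B, E, K, P, V}.
Backdoor paths from W to L:
  P1: W <- V <- B <- P -> L
  P2: W <- V <- B -> E <- P -> L
  P3: W <- V <- B -> L
  P4: W <- V -> E <- P -> B -> L
  P5: W <- V -> E <- P -> L
  P6: W <- V -> E <- B <- P -> L
  P7: W <- V -> E <- B -> L
  P8: W <- V -> L
The empty set is not sufficient: P1 (W <- V <- B <- P -> L) has no collider blocking it and no conditioned non-collider, so it is open.
Try {V}:
  P1: blocked at chain node V ∈ conditioning set.
  P2: blocked at chain node V ∈ conditioning set.
  P3: blocked at chain node V ∈ conditioning set.
  P4: blocked at fork node V ∈ conditioning set.
  P5: blocked at fork node V ∈ conditioning set.
  P6: blocked at fork node V ∈ conditioning set.
  P7: blocked at fork node V ∈ conditioning set.
  P8: blocked at fork node V ∈ conditioning set.
{V} contains no descendant of W and blocks every backdoor path.
No other singleton works — e.g. {K} leaves P1 open — so {V} is the unique smallest valid adjustment set.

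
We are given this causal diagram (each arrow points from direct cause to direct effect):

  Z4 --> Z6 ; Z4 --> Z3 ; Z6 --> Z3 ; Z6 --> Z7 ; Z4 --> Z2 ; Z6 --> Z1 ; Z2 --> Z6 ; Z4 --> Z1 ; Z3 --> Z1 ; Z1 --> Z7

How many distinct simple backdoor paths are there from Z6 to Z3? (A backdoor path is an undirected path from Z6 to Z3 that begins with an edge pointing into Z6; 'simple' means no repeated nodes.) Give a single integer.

4

A backdoor path from Z6 to Z3 is any simple undirected path whose first edge points into Z6 (i.e. leaves Z6 via a parent).
Parents of Z6: {Z2, Z4}.
Enumerating:
  P1: Z6 <- Z4 -> Z3
  P2: Z6 <- Z4 -> Z1 <- Z3
  P3: Z6 <- Z2 <- Z4 -> Z3
  P4: Z6 <- Z2 <- Z4 -> Z1 <- Z3
That exhausts the simple backdoor paths. Count: 4.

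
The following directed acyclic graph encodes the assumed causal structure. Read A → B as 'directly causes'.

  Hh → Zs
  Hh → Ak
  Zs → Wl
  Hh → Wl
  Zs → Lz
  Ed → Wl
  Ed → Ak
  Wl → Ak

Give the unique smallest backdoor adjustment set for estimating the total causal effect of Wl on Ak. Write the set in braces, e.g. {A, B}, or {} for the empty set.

Variables eligible for adjustment (non-descendants of Wl, excluding Wl and Ak): {Ed, Hh, Lz, Zs}.
Backdoor paths from Wl to Ak:
  P1: Wl <- Hh -> Ak
  P2: Wl <- Zs <- Hh -> Ak
  P3: Wl <- Ed -> Ak
The empty set is not sufficient: P1 (Wl <- Hh -> Ak) has no collider blocking it and no conditioned non-collider, so it is open.
Try {Ed, Hh}:
  P1: blocked at fork node Hh ∈ conditioning set.
  P2: blocked at fork node Hh ∈ conditioning set.
  P3: blocked at fork node Ed ∈ conditioning set.
{Ed, Hh} contains no descendant of Wl and blocks every backdoor path.
Every element of {Ed, Hh} is needed (dropping Ed leaves P3 open; dropping Hh leaves P1 open), so no proper subset is valid.
Among all size-2 subsets of the eligible variables, only {Ed, Hh} blocks every backdoor path, so it is the unique smallest valid adjustment set.

{Ed, Hh}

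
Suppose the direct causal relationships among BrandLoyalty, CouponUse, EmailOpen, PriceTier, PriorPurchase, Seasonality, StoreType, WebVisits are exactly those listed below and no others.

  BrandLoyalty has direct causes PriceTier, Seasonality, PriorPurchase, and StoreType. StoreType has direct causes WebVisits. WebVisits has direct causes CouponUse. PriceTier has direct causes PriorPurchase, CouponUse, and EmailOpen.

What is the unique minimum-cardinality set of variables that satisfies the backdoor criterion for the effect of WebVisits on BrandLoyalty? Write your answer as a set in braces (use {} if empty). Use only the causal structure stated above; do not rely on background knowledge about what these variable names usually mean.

Variables eligible for adjustment (non-descendants of WebVisits, excluding WebVisits and BrandLoyalty): {CouponUse, EmailOpen, PriceTier, PriorPurchase, Seasonality}.
Backdoor paths from WebVisits to BrandLoyalty:
  P1: WebVisits <- CouponUse -> PriceTier <- PriorPurchase -> BrandLoyalty
  P2: WebVisits <- CouponUse -> PriceTier -> BrandLoyalty
The empty set is not sufficient: P2 (WebVisits <- CouponUse -> PriceTier -> BrandLoyalty) has no collider blocking it and no conditioned non-collider, so it is open.
Try {CouponUse}:
  P1: blocked at fork node CouponUse ∈ conditioning set.
  P2: blocked at fork node CouponUse ∈ conditioning set.
{CouponUse} contains no descendant of WebVisits and blocks every backdoor path.
No other singleton works — e.g. {EmailOpen} leaves P2 open — so {CouponUse} is the unique smallest valid adjustment set.

{CouponUse}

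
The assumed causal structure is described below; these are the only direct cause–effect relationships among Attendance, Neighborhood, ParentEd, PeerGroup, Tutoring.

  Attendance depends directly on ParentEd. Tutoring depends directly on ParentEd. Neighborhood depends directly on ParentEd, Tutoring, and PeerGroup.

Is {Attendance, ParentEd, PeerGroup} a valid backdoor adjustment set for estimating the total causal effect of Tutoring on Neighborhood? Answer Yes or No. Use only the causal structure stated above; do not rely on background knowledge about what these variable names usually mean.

Yes

Backdoor paths from Tutoring to Neighborhood (paths whose first edge points into Tutoring):
  P1: Tutoring <- ParentEd -> Neighborhood
Condition 1 (no descendant of Tutoring in the set): holds — descendants of Tutoring are {Neighborhood}; none are in {Attendance, ParentEd, PeerGroup}.
Condition 2 (every backdoor path blocked by {Attendance, ParentEd, PeerGroup}):
  P1: blocked at fork node ParentEd ∈ conditioning set.
{Attendance, ParentEd, PeerGroup} satisfies the backdoor criterion.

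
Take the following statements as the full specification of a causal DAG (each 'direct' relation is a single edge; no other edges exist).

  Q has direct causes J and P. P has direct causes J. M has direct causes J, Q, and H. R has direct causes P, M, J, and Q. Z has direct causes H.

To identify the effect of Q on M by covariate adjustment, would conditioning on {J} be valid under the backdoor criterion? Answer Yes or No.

Yes

Backdoor paths from Q to M (paths whose first edge points into Q):
  P1: Q <- J -> P -> R <- M
  P2: Q <- J -> M
  P3: Q <- J -> R <- M
  P4: Q <- P <- J -> M
  P5: Q <- P <- J -> R <- M
  P6: Q <- P -> R <- J -> M
  P7: Q <- P -> R <- M
Condition 1 (no descendant of Q in the set): holds — descendants of Q are {M, R}; none are in {J}.
Condition 2 (every backdoor path blocked by {J}):
  P1: blocked at fork node J ∈ conditioning set.
  P2: blocked at fork node J ∈ conditioning set.
  P3: blocked at fork node J ∈ conditioning set.
  P4: blocked at fork node J ∈ conditioning set.
  P5: blocked at fork node J ∈ conditioning set.
  P6: blocked at collider R (neither it nor any descendant is in the conditioning set).
  P7: blocked at collider R (neither it nor any descendant is in the conditioning set).
{J} satisfies the backdoor criterion.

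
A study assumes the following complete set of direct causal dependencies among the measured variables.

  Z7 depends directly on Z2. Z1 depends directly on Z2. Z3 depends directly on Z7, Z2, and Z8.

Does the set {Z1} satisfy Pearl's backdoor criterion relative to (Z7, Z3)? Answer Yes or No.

Backdoor paths from Z7 to Z3 (paths whose first edge points into Z7):
  P1: Z7 <- Z2 -> Z3
Condition 1 (no descendant of Z7 in the set): holds — descendants of Z7 are {Z3}; none are in {Z1}.
Condition 2 (every backdoor path blocked by {Z1}):
  P1: open — no interior node is in the conditioning set.
{Z1} does not satisfy the backdoor criterion.

No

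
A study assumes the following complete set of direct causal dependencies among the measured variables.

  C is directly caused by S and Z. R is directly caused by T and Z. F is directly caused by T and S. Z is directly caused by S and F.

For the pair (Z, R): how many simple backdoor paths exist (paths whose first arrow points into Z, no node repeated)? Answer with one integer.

A backdoor path from Z to R is any simple undirected path whose first edge points into Z (i.e. leaves Z via a parent).
Parents of Z: {F, S}.
Enumerating:
  P1: Z <- S -> F <- T -> R
  P2: Z <- F <- T -> R
That exhausts the simple backdoor paths. Count: 2.

2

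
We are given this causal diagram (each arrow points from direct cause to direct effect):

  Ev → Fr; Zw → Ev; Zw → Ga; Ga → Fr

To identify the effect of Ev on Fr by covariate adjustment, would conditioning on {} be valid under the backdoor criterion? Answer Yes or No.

Backdoor paths from Ev to Fr (paths whose first edge points into Ev):
  P1: Ev <- Zw -> Ga -> Fr
Condition 1 (no descendant of Ev in the set): holds — descendants of Ev are {Fr}; none are in {}.
Condition 2 (every backdoor path blocked by {}):
  P1: open — no interior node is in the conditioning set.
{} does not satisfy the backdoor criterion.

No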